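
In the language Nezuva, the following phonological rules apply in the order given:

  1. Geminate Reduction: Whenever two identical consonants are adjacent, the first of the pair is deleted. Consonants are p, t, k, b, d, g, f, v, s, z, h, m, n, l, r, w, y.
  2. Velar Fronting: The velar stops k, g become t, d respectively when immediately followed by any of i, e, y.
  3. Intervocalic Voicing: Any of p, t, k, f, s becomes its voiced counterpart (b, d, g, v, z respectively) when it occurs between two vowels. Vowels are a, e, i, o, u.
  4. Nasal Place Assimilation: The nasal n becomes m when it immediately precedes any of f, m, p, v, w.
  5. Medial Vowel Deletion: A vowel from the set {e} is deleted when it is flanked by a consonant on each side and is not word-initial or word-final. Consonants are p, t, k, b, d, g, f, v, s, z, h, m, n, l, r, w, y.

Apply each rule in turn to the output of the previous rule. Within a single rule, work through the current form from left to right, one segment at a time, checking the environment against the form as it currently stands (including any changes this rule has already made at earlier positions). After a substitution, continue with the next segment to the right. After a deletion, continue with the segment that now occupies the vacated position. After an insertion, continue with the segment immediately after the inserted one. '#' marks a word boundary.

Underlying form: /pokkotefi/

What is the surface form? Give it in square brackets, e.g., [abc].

[pogodvi]

1 Geminate Reduction: [pokkotefi] → [pokotefi]
2 Velar Fronting: no change — [pokotefi]
3 Intervocalic Voicing: [pokotefi] → [pogodevi]
4 Nasal Place Assimilation: no change — [pogodevi]
5 Medial Vowel Deletion: [pogodevi] → [pogodvi]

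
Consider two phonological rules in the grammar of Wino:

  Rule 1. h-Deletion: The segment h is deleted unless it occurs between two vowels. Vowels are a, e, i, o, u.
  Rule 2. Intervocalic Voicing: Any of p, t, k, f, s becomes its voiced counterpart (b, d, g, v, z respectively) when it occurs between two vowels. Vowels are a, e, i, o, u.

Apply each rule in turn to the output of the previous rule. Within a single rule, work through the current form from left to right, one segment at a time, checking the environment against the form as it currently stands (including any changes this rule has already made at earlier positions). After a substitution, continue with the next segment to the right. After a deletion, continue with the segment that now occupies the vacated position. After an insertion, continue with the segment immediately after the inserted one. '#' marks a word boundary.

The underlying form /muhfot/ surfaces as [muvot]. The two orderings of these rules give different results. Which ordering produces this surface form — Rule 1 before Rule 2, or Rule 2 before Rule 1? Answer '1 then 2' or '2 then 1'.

1 then 2

Order 1 then 2:
  1 h-Deletion: [muhfot] → [mufot]
  2 Intervocalic Voicing: [mufot] → [muvot]
  result: [muvot]
Order 2 then 1:
  2 Intervocalic Voicing: no change — [muhfot]
  1 h-Deletion: [muhfot] → [mufot]
  result: [mufot]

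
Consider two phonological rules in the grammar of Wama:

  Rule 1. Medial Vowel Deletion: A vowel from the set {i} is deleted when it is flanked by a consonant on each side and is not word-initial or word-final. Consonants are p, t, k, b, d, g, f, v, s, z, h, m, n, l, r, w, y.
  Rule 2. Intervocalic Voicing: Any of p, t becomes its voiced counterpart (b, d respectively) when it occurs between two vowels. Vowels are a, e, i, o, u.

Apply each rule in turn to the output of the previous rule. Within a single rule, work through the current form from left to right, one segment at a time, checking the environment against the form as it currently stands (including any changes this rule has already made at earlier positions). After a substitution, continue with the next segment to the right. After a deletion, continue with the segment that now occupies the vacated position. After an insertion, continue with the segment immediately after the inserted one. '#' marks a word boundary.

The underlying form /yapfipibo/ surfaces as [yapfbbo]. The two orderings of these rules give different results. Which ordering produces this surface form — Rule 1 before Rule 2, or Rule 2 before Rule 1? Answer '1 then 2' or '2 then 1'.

Order 1 then 2:
  1 Medial Vowel Deletion: [yapfipibo] → [yapfpbo]
  2 Intervocalic Voicing: no change — [yapfpbo]
  result: [yapfpbo]
Order 2 then 1:
  2 Intervocalic Voicing: [yapfipibo] → [yapfibibo]
  1 Medial Vowel Deletion: [yapfibibo] → [yapfbbo]
  result: [yapfbbo]

2 then 1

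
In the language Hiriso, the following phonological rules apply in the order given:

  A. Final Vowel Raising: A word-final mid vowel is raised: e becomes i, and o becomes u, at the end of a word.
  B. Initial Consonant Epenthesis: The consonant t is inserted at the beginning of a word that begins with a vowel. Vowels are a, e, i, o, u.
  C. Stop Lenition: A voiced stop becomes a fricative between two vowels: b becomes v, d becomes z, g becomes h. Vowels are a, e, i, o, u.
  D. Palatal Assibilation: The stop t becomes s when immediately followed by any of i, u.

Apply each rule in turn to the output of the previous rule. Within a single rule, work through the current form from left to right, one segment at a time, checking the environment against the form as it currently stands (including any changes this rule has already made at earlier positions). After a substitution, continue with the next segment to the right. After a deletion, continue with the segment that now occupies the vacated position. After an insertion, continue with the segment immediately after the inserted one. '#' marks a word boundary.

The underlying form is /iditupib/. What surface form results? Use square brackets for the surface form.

[sizisupib]

A Final Vowel Raising: no change — [iditupib]
B Initial Consonant Epenthesis: [iditupib] → [tiditupib]
C Stop Lenition: [tiditupib] → [tizitupib]
D Palatal Assibilation: [tizitupib] → [sizisupib]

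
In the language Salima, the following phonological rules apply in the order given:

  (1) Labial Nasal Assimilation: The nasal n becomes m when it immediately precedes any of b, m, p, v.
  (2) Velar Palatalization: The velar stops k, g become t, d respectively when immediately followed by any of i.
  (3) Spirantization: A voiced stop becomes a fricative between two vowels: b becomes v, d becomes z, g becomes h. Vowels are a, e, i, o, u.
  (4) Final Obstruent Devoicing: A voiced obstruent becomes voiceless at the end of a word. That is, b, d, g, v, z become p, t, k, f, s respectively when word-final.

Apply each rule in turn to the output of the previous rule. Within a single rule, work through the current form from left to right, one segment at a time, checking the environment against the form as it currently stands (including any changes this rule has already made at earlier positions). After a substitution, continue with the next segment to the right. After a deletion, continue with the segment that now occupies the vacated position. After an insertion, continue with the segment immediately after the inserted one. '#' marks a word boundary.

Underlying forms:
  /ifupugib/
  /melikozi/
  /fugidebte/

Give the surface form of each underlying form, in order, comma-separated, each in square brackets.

/ifupugib/:
  (1) Labial Nasal Assimilation: no change — [ifupugib]
  (2) Velar Palatalization: [ifupugib] → [ifupudib]
  (3) Spirantization: [ifupudib] → [ifupuzib]
  (4) Final Obstruent Devoicing: [ifupuzib] → [ifupuzip]
/melikozi/:
  (1) Labial Nasal Assimilation: no change — [melikozi]
  (2) Velar Palatalization: no change — [melikozi]
  (3) Spirantization: no change — [melikozi]
  (4) Final Obstruent Devoicing: no change — [melikozi]
/fugidebte/:
  (1) Labial Nasal Assimilation: no change — [fugidebte]
  (2) Velar Palatalization: [fugidebte] → [fudidebte]
  (3) Spirantization: [fudidebte] → [fuzizebte]
  (4) Final Obstruent Devoicing: no change — [fuzizebte]

[ifupuzip], [melikozi], [fuzizebte]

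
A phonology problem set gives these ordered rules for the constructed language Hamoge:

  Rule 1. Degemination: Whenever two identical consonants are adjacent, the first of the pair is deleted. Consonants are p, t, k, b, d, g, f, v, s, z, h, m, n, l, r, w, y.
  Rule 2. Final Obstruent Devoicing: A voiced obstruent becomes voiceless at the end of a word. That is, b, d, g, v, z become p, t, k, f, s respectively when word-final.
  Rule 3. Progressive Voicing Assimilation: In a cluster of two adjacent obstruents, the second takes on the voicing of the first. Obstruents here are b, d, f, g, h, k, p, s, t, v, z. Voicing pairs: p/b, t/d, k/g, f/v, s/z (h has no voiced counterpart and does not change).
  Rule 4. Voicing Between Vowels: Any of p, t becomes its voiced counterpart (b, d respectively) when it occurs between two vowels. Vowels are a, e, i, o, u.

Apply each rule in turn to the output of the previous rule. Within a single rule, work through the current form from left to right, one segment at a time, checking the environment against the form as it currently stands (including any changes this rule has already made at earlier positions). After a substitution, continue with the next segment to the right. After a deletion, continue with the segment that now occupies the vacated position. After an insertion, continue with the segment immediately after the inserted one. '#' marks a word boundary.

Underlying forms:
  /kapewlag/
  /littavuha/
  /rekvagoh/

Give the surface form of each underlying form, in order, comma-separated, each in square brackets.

[kabewlak], [lidavuha], [rekfagoh]

/kapewlag/:
  Rule 1 Degemination: no change — [kapewlag]
  Rule 2 Final Obstruent Devoicing: [kapewlag] → [kapewlak]
  Rule 3 Progressive Voicing Assimilation: no change — [kapewlak]
  Rule 4 Voicing Between Vowels: [kapewlak] → [kabewlak]
/littavuha/:
  Rule 1 Degemination: [littavuha] → [litavuha]
  Rule 2 Final Obstruent Devoicing: no change — [litavuha]
  Rule 3 Progressive Voicing Assimilation: no change — [litavuha]
  Rule 4 Voicing Between Vowels: [litavuha] → [lidavuha]
/rekvagoh/:
  Rule 1 Degemination: no change — [rekvagoh]
  Rule 2 Final Obstruent Devoicing: no change — [rekvagoh]
  Rule 3 Progressive Voicing Assimilation: [rekvagoh] → [rekfagoh]
  Rule 4 Voicing Between Vowels: no change — [rekfagoh]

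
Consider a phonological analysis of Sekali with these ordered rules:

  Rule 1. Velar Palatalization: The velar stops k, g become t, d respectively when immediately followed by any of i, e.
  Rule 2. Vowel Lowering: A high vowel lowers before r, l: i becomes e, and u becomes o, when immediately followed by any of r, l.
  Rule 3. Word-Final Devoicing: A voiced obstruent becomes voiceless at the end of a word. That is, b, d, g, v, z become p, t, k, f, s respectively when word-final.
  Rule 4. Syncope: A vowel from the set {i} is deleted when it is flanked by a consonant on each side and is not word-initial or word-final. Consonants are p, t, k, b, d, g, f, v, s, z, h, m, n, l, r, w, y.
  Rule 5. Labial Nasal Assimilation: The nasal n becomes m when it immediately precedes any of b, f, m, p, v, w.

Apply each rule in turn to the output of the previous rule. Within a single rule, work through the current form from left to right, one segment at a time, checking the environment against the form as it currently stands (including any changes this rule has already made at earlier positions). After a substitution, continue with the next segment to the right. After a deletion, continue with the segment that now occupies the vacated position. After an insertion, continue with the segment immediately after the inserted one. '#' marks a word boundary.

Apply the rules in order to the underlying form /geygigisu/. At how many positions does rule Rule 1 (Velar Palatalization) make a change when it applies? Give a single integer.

3

Rule 1 Velar Palatalization: [geygigisu] → [deydidisu]
Rule 2 Vowel Lowering: no change — [deydidisu]
Rule 3 Word-Final Devoicing: no change — [deydidisu]
Rule 4 Syncope: [deydidisu] → [deyddsu]
Rule 5 Labial Nasal Assimilation: no change — [deyddsu]
Rule Rule 1 changed 3 position(s).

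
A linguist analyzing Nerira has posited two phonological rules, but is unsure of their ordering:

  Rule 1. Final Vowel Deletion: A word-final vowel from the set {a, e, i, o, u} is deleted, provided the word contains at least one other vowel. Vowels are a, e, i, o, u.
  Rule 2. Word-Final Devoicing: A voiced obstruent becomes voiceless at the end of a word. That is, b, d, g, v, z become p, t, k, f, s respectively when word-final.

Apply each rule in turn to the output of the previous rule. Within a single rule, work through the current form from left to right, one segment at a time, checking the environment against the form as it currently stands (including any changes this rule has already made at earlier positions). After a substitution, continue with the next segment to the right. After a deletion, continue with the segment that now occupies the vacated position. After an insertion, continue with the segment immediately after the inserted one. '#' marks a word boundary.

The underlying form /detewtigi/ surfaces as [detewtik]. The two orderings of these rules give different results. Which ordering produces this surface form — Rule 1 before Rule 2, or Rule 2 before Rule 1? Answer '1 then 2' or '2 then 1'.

Order 1 then 2:
  1 Final Vowel Deletion: [detewtigi] → [detewtig]
  2 Word-Final Devoicing: [detewtig] → [detewtik]
  result: [detewtik]
Order 2 then 1:
  2 Word-Final Devoicing: no change — [detewtigi]
  1 Final Vowel Deletion: [detewtigi] → [detewtig]
  result: [detewtig]

1 then 2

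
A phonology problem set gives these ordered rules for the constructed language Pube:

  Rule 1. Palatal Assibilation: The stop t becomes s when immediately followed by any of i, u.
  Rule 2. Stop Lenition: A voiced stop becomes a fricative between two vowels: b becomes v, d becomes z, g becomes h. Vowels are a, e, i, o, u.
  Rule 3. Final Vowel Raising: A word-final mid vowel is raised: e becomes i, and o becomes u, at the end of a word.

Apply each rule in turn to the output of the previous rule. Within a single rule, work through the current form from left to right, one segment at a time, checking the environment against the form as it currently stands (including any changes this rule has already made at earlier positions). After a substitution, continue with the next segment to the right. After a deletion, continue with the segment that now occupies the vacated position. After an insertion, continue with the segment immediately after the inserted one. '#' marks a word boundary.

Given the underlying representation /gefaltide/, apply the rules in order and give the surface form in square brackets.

Rule 1 Palatal Assibilation: [gefaltide] → [gefalside]
Rule 2 Stop Lenition: [gefalside] → [gefalsize]
Rule 3 Final Vowel Raising: [gefalsize] → [gefalsizi]

[gefalsizi]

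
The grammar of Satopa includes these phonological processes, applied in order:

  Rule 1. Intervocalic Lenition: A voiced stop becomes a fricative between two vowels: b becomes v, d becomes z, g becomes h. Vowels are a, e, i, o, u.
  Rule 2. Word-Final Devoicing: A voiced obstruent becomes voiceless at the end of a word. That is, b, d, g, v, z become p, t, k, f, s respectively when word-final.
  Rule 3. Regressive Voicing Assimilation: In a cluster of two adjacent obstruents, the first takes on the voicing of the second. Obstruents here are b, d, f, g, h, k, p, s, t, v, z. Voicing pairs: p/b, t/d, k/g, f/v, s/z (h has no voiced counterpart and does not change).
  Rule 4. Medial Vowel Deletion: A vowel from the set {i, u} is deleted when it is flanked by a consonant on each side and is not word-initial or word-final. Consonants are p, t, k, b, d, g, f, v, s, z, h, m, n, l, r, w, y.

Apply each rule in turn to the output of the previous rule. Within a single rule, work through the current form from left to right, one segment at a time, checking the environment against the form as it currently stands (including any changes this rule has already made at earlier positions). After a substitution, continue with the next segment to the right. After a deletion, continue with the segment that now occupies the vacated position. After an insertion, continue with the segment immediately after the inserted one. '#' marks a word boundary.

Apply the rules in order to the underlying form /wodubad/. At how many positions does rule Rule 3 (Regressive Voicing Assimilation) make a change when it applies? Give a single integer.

Rule 1 Intervocalic Lenition: [wodubad] → [wozuvad]
Rule 2 Word-Final Devoicing: [wozuvad] → [wozuvat]
Rule 3 Regressive Voicing Assimilation: no change — [wozuvat]
Rule 4 Medial Vowel Deletion: [wozuvat] → [wozvat]
Rule Rule 3 changed 0 position(s).

0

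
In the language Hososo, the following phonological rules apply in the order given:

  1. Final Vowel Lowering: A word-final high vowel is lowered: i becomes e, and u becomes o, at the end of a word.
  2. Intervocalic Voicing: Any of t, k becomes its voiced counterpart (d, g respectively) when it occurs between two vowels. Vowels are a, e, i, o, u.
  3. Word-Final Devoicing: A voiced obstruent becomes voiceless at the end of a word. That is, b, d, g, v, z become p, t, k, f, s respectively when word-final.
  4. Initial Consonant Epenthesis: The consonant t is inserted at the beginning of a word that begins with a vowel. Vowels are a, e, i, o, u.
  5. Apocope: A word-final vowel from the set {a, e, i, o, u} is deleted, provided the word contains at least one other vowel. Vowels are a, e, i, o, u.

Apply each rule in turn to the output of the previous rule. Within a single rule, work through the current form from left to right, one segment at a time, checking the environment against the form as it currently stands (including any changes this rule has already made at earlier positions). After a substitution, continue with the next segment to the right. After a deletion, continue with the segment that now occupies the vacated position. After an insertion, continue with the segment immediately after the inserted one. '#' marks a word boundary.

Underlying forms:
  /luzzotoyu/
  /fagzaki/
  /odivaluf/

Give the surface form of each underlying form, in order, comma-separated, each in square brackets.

[luzzodoy], [fagzag], [todivaluf]

/luzzotoyu/:
  1 Final Vowel Lowering: [luzzotoyu] → [luzzotoyo]
  2 Intervocalic Voicing: [luzzotoyo] → [luzzodoyo]
  3 Word-Final Devoicing: no change — [luzzodoyo]
  4 Initial Consonant Epenthesis: no change — [luzzodoyo]
  5 Apocope: [luzzodoyo] → [luzzodoy]
/fagzaki/:
  1 Final Vowel Lowering: [fagzaki] → [fagzake]
  2 Intervocalic Voicing: [fagzake] → [fagzage]
  3 Word-Final Devoicing: no change — [fagzage]
  4 Initial Consonant Epenthesis: no change — [fagzage]
  5 Apocope: [fagzage] → [fagzag]
/odivaluf/:
  1 Final Vowel Lowering: no change — [odivaluf]
  2 Intervocalic Voicing: no change — [odivaluf]
  3 Word-Final Devoicing: no change — [odivaluf]
  4 Initial Consonant Epenthesis: [odivaluf] → [todivaluf]
  5 Apocope: no change — [todivaluf]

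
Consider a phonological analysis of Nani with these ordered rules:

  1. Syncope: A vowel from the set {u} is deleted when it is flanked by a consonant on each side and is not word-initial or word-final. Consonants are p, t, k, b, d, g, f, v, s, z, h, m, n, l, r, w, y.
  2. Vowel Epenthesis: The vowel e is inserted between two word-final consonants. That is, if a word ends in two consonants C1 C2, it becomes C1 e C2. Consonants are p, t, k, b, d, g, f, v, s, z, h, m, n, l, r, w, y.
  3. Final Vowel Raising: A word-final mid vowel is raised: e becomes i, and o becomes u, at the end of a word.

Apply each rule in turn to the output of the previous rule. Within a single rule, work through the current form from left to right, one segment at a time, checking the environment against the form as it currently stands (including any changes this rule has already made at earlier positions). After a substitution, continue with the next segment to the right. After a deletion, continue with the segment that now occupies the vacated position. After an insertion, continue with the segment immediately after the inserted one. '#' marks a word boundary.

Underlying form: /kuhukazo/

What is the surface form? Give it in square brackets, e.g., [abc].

1 Syncope: [kuhukazo] → [khkazo]
2 Vowel Epenthesis: no change — [khkazo]
3 Final Vowel Raising: [khkazo] → [khkazu]

[khkazu]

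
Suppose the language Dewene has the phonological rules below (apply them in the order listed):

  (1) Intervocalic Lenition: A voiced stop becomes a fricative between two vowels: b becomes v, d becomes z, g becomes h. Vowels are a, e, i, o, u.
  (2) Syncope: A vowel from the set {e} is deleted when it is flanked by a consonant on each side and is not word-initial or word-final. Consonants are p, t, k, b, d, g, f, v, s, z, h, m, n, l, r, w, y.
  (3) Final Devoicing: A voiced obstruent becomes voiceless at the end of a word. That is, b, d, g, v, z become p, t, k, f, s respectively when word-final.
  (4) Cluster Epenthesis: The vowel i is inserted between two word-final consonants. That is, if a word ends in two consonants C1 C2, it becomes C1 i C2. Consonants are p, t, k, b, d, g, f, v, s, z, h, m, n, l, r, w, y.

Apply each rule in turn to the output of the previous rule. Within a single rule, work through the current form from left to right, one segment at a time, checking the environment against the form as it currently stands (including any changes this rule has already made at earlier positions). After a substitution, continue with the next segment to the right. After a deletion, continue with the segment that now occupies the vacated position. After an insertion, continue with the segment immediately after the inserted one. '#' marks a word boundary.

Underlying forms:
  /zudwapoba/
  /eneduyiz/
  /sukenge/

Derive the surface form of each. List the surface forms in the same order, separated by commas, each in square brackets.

/zudwapoba/:
  (1) Intervocalic Lenition: [zudwapoba] → [zudwapova]
  (2) Syncope: no change — [zudwapova]
  (3) Final Devoicing: no change — [zudwapova]
  (4) Cluster Epenthesis: no change — [zudwapova]
/eneduyiz/:
  (1) Intervocalic Lenition: [eneduyiz] → [enezuyiz]
  (2) Syncope: [enezuyiz] → [enzuyiz]
  (3) Final Devoicing: [enzuyiz] → [enzuyis]
  (4) Cluster Epenthesis: no change — [enzuyis]
/sukenge/:
  (1) Intervocalic Lenition: no change — [sukenge]
  (2) Syncope: [sukenge] → [suknge]
  (3) Final Devoicing: no change — [suknge]
  (4) Cluster Epenthesis: no change — [suknge]

[zudwapova], [enzuyis], [suknge]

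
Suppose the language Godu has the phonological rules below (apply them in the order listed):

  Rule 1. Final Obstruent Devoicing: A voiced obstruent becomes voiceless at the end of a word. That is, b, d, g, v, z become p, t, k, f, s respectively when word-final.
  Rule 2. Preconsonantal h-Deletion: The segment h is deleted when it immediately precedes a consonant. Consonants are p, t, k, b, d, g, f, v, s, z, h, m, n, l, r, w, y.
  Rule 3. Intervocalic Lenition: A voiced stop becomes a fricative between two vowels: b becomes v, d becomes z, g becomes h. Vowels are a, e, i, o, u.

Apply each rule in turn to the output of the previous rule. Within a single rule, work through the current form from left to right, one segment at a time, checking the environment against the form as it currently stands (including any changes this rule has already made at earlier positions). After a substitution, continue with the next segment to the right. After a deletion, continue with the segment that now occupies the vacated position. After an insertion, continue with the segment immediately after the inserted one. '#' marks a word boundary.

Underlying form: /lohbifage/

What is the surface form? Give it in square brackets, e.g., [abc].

Rule 1 Final Obstruent Devoicing: no change — [lohbifage]
Rule 2 Preconsonantal h-Deletion: [lohbifage] → [lobifage]
Rule 3 Intervocalic Lenition: [lobifage] → [lovifahe]

[lovifahe]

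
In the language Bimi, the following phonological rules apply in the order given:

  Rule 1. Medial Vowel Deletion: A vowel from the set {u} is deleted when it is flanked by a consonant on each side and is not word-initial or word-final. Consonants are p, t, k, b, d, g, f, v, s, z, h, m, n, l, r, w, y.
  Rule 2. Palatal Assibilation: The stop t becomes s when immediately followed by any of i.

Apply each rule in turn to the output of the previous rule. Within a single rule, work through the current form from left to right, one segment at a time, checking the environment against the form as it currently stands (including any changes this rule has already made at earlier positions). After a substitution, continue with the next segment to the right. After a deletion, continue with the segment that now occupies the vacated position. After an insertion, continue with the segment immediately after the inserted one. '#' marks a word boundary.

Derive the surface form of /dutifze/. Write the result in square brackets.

Rule 1 Medial Vowel Deletion: [dutifze] → [dtifze]
Rule 2 Palatal Assibilation: [dtifze] → [dsifze]

[dsifze]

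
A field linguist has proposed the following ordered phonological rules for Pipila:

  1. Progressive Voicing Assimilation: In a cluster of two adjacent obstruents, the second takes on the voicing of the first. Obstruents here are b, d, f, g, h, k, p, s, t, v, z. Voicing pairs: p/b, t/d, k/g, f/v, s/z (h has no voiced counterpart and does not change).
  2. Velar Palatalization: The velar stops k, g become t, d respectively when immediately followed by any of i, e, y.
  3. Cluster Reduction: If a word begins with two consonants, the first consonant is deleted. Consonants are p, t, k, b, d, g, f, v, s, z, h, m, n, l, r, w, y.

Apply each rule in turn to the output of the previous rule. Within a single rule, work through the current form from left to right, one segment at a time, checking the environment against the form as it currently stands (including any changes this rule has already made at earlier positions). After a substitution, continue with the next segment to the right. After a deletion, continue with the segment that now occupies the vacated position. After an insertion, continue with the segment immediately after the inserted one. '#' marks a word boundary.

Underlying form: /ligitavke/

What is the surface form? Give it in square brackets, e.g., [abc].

1 Progressive Voicing Assimilation: [ligitavke] → [ligitavge]
2 Velar Palatalization: [ligitavge] → [liditavde]
3 Cluster Reduction: no change — [liditavde]

[liditavde]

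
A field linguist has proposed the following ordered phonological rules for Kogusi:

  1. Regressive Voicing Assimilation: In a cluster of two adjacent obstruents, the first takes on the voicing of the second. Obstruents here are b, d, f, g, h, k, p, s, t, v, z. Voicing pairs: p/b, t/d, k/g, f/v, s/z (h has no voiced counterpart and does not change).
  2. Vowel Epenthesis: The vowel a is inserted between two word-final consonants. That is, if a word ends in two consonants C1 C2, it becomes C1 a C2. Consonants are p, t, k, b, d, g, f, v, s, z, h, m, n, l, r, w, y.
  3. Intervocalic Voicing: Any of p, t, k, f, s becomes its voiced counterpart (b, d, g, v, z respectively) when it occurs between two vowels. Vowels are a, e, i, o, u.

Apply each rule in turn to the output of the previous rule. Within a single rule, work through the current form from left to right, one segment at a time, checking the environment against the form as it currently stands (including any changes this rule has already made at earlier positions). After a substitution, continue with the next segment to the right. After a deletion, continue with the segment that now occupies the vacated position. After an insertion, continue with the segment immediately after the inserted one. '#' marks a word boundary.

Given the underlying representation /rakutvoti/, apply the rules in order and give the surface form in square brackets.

1 Regressive Voicing Assimilation: [rakutvoti] → [rakudvoti]
2 Vowel Epenthesis: no change — [rakudvoti]
3 Intervocalic Voicing: [rakudvoti] → [ragudvodi]

[ragudvodi]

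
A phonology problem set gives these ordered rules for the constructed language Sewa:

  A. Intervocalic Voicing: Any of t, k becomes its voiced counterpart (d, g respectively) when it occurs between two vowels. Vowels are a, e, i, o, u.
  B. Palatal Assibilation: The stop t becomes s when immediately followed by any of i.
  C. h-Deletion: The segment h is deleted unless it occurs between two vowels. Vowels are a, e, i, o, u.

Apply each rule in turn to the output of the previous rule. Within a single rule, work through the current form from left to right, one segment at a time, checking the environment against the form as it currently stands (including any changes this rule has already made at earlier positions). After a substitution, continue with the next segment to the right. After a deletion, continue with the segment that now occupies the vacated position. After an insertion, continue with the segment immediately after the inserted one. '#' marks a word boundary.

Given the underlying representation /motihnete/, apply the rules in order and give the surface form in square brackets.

[modinede]

A Intervocalic Voicing: [motihnete] → [modihnede]
B Palatal Assibilation: no change — [modihnede]
C h-Deletion: [modihnede] → [modinede]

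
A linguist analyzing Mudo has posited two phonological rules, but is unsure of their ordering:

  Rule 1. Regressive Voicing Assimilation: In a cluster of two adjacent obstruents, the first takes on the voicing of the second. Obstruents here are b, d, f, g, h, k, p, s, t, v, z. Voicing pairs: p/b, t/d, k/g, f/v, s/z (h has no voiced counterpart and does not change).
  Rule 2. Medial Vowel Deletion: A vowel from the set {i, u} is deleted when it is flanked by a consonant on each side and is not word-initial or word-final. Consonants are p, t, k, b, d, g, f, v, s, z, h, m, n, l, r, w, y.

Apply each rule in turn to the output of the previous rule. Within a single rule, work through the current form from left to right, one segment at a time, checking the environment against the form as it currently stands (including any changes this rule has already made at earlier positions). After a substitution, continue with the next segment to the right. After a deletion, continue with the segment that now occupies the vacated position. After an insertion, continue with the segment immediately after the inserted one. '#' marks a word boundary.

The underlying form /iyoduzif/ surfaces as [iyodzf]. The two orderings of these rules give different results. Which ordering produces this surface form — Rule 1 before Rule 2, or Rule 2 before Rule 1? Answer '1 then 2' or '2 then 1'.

Order 1 then 2:
  1 Regressive Voicing Assimilation: no change — [iyoduzif]
  2 Medial Vowel Deletion: [iyoduzif] → [iyodzf]
  result: [iyodzf]
Order 2 then 1:
  2 Medial Vowel Deletion: [iyoduzif] → [iyodzf]
  1 Regressive Voicing Assimilation: [iyodzf] → [iyodsf]
  result: [iyodsf]

1 then 2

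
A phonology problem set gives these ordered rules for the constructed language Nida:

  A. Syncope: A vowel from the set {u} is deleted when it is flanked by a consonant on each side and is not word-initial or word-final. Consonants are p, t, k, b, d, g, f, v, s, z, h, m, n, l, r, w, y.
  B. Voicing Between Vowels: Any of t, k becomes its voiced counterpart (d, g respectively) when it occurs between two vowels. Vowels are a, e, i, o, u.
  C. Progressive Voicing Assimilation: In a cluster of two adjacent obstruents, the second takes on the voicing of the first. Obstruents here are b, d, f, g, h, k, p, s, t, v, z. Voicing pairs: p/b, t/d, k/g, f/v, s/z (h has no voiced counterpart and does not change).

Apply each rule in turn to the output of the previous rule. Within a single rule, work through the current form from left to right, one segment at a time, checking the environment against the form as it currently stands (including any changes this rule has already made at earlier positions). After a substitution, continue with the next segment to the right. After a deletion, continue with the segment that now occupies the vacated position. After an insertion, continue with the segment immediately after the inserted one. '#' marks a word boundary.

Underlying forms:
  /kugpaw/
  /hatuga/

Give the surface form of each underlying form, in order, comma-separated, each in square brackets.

[kkpaw], [hatka]

/kugpaw/:
  A Syncope: [kugpaw] → [kgpaw]
  B Voicing Between Vowels: no change — [kgpaw]
  C Progressive Voicing Assimilation: [kgpaw] → [kkpaw]
/hatuga/:
  A Syncope: [hatuga] → [hatga]
  B Voicing Between Vowels: no change — [hatga]
  C Progressive Voicing Assimilation: [hatga] → [hatka]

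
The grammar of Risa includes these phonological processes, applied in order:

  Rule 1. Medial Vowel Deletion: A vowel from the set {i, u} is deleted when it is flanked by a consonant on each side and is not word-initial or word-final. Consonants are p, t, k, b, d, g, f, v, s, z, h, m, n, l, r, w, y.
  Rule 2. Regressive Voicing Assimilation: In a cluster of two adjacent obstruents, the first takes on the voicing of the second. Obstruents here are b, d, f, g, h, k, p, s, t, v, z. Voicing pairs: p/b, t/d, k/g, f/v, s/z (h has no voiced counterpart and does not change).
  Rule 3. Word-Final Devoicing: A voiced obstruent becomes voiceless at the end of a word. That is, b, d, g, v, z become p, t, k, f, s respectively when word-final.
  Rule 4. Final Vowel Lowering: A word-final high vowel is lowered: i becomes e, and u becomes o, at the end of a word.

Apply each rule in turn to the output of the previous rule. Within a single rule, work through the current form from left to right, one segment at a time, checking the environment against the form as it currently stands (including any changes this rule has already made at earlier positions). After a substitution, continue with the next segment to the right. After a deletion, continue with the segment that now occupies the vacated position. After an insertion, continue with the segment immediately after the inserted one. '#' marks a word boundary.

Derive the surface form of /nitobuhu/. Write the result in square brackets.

Rule 1 Medial Vowel Deletion: [nitobuhu] → [ntobhu]
Rule 2 Regressive Voicing Assimilation: [ntobhu] → [ntophu]
Rule 3 Word-Final Devoicing: no change — [ntophu]
Rule 4 Final Vowel Lowering: [ntophu] → [ntopho]

[ntopho]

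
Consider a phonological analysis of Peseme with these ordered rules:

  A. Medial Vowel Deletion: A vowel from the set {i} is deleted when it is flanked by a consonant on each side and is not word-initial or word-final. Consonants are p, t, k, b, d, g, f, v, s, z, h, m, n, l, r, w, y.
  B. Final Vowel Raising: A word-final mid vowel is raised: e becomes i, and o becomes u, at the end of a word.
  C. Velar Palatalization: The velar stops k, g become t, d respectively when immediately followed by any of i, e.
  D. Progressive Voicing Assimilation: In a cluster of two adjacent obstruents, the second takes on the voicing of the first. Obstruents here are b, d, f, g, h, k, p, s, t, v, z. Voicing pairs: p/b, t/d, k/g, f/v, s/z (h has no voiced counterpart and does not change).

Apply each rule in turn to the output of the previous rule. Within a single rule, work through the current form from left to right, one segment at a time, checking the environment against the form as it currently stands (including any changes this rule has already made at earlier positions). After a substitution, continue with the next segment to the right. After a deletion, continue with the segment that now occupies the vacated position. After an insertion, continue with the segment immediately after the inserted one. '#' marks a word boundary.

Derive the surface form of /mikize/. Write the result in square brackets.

[mksi]

A Medial Vowel Deletion: [mikize] → [mkze]
B Final Vowel Raising: [mkze] → [mkzi]
C Velar Palatalization: no change — [mkzi]
D Progressive Voicing Assimilation: [mkzi] → [mksi]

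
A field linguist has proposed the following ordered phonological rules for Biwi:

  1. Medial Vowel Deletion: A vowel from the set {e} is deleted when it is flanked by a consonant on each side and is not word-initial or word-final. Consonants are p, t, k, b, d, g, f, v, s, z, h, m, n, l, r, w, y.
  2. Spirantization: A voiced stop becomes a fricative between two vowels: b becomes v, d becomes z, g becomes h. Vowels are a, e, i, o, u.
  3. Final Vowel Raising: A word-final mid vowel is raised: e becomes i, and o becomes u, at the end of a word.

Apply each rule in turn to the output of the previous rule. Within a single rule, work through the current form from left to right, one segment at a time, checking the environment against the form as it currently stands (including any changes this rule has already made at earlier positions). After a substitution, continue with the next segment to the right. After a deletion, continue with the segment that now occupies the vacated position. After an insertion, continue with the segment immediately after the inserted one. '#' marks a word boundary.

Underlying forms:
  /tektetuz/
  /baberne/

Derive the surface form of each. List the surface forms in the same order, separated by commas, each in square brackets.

[tkttuz], [babrni]

/tektetuz/:
  1 Medial Vowel Deletion: [tektetuz] → [tkttuz]
  2 Spirantization: no change — [tkttuz]
  3 Final Vowel Raising: no change — [tkttuz]
/baberne/:
  1 Medial Vowel Deletion: [baberne] → [babrne]
  2 Spirantization: no change — [babrne]
  3 Final Vowel Raising: [babrne] → [babrni]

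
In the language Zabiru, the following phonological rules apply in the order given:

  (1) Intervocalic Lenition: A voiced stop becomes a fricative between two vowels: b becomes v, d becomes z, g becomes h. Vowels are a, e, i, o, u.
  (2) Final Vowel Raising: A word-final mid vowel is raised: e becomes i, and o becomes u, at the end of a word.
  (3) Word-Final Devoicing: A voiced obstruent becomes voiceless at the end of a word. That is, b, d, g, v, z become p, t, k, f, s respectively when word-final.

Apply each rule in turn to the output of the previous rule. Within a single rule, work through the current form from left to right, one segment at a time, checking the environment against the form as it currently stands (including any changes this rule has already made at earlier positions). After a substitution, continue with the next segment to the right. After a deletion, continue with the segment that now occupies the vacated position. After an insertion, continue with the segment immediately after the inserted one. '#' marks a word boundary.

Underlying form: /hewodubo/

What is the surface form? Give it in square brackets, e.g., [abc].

(1) Intervocalic Lenition: [hewodubo] → [hewozuvo]
(2) Final Vowel Raising: [hewozuvo] → [hewozuvu]
(3) Word-Final Devoicing: no change — [hewozuvu]

[hewozuvu]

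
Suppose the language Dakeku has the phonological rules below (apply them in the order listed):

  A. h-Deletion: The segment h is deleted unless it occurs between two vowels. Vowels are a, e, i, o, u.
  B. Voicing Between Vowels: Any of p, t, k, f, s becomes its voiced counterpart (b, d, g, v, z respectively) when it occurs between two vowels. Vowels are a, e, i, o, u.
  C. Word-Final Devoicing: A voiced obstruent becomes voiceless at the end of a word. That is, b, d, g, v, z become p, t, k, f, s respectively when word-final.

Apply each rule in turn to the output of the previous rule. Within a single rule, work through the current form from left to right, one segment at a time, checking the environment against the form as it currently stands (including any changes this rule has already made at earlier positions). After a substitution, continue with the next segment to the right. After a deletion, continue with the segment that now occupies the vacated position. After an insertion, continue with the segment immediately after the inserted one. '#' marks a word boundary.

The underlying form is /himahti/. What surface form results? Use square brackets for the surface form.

[imadi]

A h-Deletion: [himahti] → [imati]
B Voicing Between Vowels: [imati] → [imadi]
C Word-Final Devoicing: no change — [imadi]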